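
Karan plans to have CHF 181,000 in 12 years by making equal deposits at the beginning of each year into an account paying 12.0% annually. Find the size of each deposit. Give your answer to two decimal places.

CHF 6,696.48

FV-annuity factor × (1+i) = 27.029109; PMT = 181000 / 27.029109 = 6,696.4841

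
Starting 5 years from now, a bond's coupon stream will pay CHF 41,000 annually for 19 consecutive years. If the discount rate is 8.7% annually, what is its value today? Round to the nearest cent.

CHF 268,375.74

PV at t=4 (ordinary 19-year annuity): 41000 × a(19|0.087) = 41000 × 9.138556 = 374,680.7951
Discount back 4 years: 374,680.7951 × (1+0.087)^(−4) = 374,680.7951 × 0.716278 = 268,375.7411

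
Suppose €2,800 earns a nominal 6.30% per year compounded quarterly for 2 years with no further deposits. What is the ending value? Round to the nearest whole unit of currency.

i = 0.063/4 = 0.01575 per quarter; n = 2·4 = 8.
FV = PV·(1+i)^n = 2,800 × 1.133169 = 3,172.8729

€3,173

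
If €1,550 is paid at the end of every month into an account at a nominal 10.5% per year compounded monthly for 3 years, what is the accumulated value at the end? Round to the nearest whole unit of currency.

i = 0.105/12 = 0.00875 per month; n = 3·12 = 36.
FV = PMT · [(1+i)^n − 1] / i = 1550 · 42.100932 = 65,256.4440

€65,256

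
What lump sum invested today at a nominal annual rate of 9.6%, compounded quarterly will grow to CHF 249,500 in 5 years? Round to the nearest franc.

CHF 155,264

With 4 periods per year: i = 0.024, n = 20.
PV = 249,500 / (1 + 0.024)^20 = 249,500 / 1.606938 = 155,264.2312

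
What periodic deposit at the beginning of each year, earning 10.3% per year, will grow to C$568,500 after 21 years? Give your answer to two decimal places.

C$7,766.05

PMT = 568500 / ( [(1+0.103)^21 − 1] / 0.103 × (1+i) ) = 568500 / 73.203258 = 7,766.0478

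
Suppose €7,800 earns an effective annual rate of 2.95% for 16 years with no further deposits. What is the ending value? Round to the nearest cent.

€12,419.85

FV = 7,800 × (1 + 0.0295)^16 = 12,419.8462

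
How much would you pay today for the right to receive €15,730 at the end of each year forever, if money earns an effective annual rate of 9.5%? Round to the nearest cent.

PV = C/r = 15730/0.095 = 165,578.9474

€165,578.95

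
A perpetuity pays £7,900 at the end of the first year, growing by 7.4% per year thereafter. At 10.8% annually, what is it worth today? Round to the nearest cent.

PV = D₁/(r − g) = 7900/(0.108 − 0.074) = 232,352.9412

£232,352.94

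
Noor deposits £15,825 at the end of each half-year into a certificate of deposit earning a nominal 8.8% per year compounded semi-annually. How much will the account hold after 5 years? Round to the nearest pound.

Periodic rate i = 0.088/2 = 0.044; n = 5 × 2 = 10 periods.
FV = PMT · [(1+i)^n − 1] / i = 15825 · 12.231189 = 193,558.5608

£193,559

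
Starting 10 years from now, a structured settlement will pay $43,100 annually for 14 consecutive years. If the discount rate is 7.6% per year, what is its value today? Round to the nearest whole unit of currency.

Value one period before first payment (t=9): 43100 × [1 − (1+0.076)^(−14)] / 0.076 = 43100 × 8.439279 = 363,732.9262
PV₀ = 363,732.9262 / (1+0.076)^9 = 363,732.9262 / 1.933350 = 188,136.1162

$188,136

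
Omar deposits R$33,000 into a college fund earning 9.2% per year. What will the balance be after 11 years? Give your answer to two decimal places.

R$86,888.63

FV = 33,000 × (1 + 0.092)^11 = 86,888.6325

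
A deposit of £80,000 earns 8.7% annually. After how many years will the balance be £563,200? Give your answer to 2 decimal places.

n = ln(563200/80000) / ln(1+0.087) = ln(7.04000) / 0.083422 = 23.3945 years

23.39 years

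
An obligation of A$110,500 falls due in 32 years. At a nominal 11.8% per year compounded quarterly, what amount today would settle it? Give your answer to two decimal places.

With 4 periods per year: i = 0.0295, n = 128.
PV = FV·(1+i)^(−n) = 110,500 × 0.024201 = 2,674.1721

A$2,674.17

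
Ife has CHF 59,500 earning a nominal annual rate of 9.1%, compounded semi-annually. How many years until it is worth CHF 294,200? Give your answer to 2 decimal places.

17.96 years

Periodic rate i = 0.091/2 = 0.0455.
n = ln(294200/59500) / ln(1+0.0455) = ln(4.94454) / 0.044495 = 35.9203 half-years
= 35.9203/2 years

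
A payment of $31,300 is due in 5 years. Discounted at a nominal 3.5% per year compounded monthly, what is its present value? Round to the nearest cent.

$26,281.70

With 12 periods per year: i = 0.00291667, n = 60.
Discount factor = (1+0.00291667)^(−60) = 0.839671; PV = 31,300 × 0.839671 = 26,281.6982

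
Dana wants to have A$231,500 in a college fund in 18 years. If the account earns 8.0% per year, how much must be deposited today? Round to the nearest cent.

PV = FV·(1+i)^(−n) = 231,500 × 0.250249 = 57,932.6502

A$57,932.65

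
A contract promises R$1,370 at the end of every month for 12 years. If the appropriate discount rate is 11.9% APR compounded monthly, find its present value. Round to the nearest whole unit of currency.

i = 0.119/12 = 0.00991667 per month; n = 12·12 = 144.
PV = PMT · [1 − (1+i)^(−n)] / i = 1370 · 76.489347 = 104,790.4054

R$104,790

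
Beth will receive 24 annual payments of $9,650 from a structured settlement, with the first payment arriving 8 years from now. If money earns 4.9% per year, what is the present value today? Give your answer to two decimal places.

$96,199.04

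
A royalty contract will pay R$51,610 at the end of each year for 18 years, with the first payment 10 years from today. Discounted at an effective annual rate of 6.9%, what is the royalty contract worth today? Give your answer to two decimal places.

Value one period before first payment (t=9): 51610 × [1 − (1+0.069)^(−18)] / 0.069 = 51610 × 10.132094 = 522,917.3574
Discount back 9 years: 522,917.3574 × (1+0.069)^(−9) = 522,917.3574 × 0.548530 = 286,836.0352

R$286,836.04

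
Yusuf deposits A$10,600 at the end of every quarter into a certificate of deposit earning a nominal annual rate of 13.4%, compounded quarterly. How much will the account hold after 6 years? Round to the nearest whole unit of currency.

A$381,353

i = 0.134/4 = 0.0335 per quarter; n = 6·4 = 24.
Accumulation factor s(24|0.0335) = 35.976659; FV = 10600 × 35.976659 = 381,352.5843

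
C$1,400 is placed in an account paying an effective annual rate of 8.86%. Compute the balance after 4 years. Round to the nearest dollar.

C$1,966

FV = PV·(1+i)^n = 1,400 × 1.404343 = 1,966.0808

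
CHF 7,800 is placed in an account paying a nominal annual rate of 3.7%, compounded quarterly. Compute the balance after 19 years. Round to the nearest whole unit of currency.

CHF 15,704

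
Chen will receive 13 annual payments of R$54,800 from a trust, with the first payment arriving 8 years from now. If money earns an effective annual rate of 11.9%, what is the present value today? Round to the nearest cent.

R$161,015.80

PV at t=7 (ordinary 13-year annuity): 54800 × a(13|0.119) = 54800 × 6.455034 = 353,735.8662
Discount back 7 years: 353,735.8662 × (1+0.119)^(−7) = 353,735.8662 × 0.455187 = 161,015.7987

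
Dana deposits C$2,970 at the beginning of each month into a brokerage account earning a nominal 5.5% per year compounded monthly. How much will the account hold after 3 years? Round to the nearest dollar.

C$116,490

With 12 periods per year: i = 0.00458333, n = 36.
FV = 2970 × [(1+0.00458333)^36 − 1] / 0.00458333 × (1+i) = 2970 × 39.222280 = 116,490.1717
(Beginning-of-period payments → annuity-due factor ×(1+i).)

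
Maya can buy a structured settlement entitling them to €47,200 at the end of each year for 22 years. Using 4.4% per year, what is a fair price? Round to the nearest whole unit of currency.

PV = PMT · [1 − (1+i)^(−n)] / i = 47200 · 13.914017 = 656,741.6206

€656,742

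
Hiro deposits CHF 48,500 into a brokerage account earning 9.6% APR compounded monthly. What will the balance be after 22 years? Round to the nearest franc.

With 12 periods per year: i = 0.008, n = 264.
FV = PV·(1+i)^n = 48,500 × 8.195595 = 397,486.3466

CHF 397,486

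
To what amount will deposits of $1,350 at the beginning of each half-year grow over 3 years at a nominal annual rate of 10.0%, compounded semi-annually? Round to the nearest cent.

$9,641.71

Periodic rate i = 0.1/2 = 0.05; n = 3 × 2 = 6 periods.
FV = PMT · [(1+i)^n − 1] / i × (1+i) = 1350 · 7.142008 = 9,641.7114
(annuity-due: payments at period start, so ×(1+i).)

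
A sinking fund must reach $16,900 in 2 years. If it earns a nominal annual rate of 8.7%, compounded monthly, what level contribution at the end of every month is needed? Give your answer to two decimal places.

$647.22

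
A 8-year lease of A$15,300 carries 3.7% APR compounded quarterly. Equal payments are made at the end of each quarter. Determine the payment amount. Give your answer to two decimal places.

With 4 periods per year: i = 0.00925, n = 32.
PMT = 15300 / ( [1 − (1+0.00925)^(−32)] / 0.00925 ) = 15300 / 27.589176 = 554.5653

A$554.57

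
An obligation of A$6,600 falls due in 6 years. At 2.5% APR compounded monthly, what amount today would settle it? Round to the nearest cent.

A$5,681.56

i = 0.025/12 = 0.00208333 per month; n = 6·12 = 72.
PV = FV·(1+i)^(−n) = 6,600 × 0.860842 = 5,681.5591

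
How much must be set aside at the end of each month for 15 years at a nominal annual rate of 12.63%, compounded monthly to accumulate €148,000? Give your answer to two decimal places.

With 12 periods per year: i = 0.010525, n = 180.
FV-annuity factor = 530.519506; PMT = 148000 / 530.519506 = 278.9718

€278.97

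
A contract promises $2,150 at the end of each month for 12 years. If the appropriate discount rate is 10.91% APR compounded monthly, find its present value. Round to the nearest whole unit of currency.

$172,243

Periodic rate i = 0.1091/12 = 0.00909167; n = 12 × 12 = 144 periods.
PV = 2150 × [1 − (1+0.00909167)^(−144)] / 0.00909167 = 2150 × 80.113127 = 172,243.2235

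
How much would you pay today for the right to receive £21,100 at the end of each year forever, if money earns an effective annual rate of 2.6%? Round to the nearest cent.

£811,538.46

PV = PMT / i = 21100 / 0.026 = 811,538.4615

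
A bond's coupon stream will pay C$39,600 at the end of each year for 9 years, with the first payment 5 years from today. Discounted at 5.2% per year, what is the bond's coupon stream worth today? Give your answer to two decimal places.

C$227,776.90

Value one period before first payment (t=4): 39600 × [1 − (1+0.052)^(−9)] / 0.052 = 39600 × 7.044943 = 278,979.7237
Discount back 4 years: 278,979.7237 × (1+0.052)^(−4) = 278,979.7237 × 0.816464 = 227,776.9013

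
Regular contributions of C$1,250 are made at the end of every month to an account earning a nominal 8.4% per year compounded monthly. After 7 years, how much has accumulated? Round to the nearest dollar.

C$142,268

i = 0.084/12 = 0.007 per month; n = 7·12 = 84.
FV = 1250 × [(1+0.007)^84 − 1] / 0.007 = 1250 × 113.814261 = 142,267.8266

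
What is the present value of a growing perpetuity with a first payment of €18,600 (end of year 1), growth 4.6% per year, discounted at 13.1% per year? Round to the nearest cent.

€218,823.53

PV = PMT / (i − g) = 18600 / (0.131 − 0.046) = 18600 / 0.085000 = 218,823.5294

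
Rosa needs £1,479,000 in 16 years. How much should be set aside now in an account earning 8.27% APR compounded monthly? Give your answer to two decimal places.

£395,622.37

Periodic rate i = 0.0827/12 = 0.00689167; n = 16 × 12 = 192 periods.
PV = 1,479,000 / (1 + 0.00689167)^192 = 1,479,000 / 3.738413 = 395,622.3713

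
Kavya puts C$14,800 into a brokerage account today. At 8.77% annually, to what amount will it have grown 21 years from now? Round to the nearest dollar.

FV = PV·(1+i)^n = 14,800 × 5.843751 = 86,487.5141

C$86,488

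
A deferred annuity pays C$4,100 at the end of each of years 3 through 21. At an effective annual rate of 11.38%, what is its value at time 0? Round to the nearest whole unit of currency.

PV at t=2 (ordinary 19-year annuity): 4100 × a(19|0.1138) = 4100 × 7.653587 = 31,379.7083
Discount back 2 years: 31,379.7083 × (1+0.1138)^(−2) = 31,379.7083 × 0.806094 = 25,294.9879

C$25,295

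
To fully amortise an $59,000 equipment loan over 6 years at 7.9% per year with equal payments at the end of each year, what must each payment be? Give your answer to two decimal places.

PMT = 59000 / ( [1 − (1+0.079)^(−6)] / 0.079 ) = 59000 / 4.636937 = 12,723.9155

$12,723.92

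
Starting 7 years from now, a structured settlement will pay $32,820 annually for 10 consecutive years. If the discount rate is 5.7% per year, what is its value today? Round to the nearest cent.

PV at t=6 (ordinary 10-year annuity): 32820 × a(10|0.057) = 32820 × 7.465838 = 245,028.8151
Discount back 6 years: 245,028.8151 × (1+0.057)^(−6) = 245,028.8151 × 0.717051 = 175,698.1692

$175,698.17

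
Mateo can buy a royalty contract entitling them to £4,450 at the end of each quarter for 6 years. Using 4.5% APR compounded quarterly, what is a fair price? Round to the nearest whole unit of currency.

With 4 periods per year: i = 0.01125, n = 24.
Annuity factor a(24|0.01125) = 20.930567; PV = 4450 × 20.930567 = 93,141.0228

£93,141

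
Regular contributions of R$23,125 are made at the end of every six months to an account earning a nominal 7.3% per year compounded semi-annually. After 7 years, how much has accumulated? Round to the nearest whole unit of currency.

With 2 periods per year: i = 0.0365, n = 14.
FV = 23125 × [(1+0.0365)^14 − 1] / 0.0365 = 23125 × 17.858871 = 412,986.3921

R$412,986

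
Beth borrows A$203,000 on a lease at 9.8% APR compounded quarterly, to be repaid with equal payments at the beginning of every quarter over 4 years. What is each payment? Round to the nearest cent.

i = 0.098/4 = 0.0245 per quarter; n = 4·4 = 16.
PMT = 203000 / ( [1 − (1+0.0245)^(−16)] / 0.0245 × (1+i) ) = 203000 / 13.427040 = 15,118.7452

A$15,118.75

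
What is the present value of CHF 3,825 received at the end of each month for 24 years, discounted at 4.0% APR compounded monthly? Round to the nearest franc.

With 12 periods per year: i = 0.00333333, n = 288.
Annuity factor a(288|0.00333333) = 184.948607; PV = 3825 × 184.948607 = 707,428.4201

CHF 707,428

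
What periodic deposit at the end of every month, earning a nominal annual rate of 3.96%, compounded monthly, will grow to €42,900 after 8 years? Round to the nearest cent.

Periodic rate i = 0.0396/12 = 0.0033; n = 8 × 12 = 96 periods.
FV-annuity factor = 112.730972; PMT = 42900 / 112.730972 = 380.5520

€380.55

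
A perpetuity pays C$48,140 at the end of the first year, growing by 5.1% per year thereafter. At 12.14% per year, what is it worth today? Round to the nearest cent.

C$683,806.82

PV = PMT / (i − g) = 48140 / (0.1214 − 0.051) = 48140 / 0.070400 = 683,806.8182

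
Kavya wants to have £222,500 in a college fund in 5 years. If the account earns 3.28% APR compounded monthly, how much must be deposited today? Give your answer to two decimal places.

Periodic rate i = 0.0328/12 = 0.00273333; n = 5 × 12 = 60 periods.
PV = 222,500 / (1 + 0.00273333)^60 = 222,500 / 1.177951 = 188,887.3541

£188,887.35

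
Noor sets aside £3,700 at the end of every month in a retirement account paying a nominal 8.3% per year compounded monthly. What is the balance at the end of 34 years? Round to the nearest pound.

i = 0.083/12 = 0.00691667 per month; n = 34·12 = 408.
Accumulation factor s(408|0.00691667) = 2262.350046; FV = 3700 × 2262.350046 = 8,370,695.1707

£8,370,695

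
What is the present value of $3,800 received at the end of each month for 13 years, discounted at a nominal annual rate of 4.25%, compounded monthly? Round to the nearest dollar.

Periodic rate i = 0.0425/12 = 0.00354167; n = 13 × 12 = 156 periods.
Annuity factor a(156|0.00354167) = 119.697528; PV = 3800 × 119.697528 = 454,850.6059

$454,851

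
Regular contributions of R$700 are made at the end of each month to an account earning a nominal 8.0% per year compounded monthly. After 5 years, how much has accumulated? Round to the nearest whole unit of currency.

R$51,434

i = 0.08/12 = 0.00666667 per month; n = 5·12 = 60.
Accumulation factor s(60|0.00666667) = 73.476856; FV = 700 × 73.476856 = 51,433.7994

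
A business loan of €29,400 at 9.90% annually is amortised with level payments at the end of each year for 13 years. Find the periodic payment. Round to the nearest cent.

PMT = 29400 / ( [1 − (1+0.099)^(−13)] / 0.099 ) = 29400 / 7.140307 = 4,117.4698

€4,117.47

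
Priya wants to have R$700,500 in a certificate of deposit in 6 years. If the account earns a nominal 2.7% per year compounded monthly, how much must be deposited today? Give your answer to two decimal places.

R$595,842.48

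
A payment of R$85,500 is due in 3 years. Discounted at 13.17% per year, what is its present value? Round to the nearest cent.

R$58,989.15

PV = 85,500 / (1 + 0.1317)^3 = 85,500 / 1.449419 = 58,989.1539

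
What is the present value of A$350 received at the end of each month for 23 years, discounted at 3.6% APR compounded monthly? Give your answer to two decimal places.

i = 0.036/12 = 0.003 per month; n = 23·12 = 276.
PV = PMT · [1 − (1+i)^(−n)] / i = 350 · 187.511944 = 65,629.1804

A$65,629.18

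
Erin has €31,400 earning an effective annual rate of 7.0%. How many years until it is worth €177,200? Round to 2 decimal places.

(1+i)^n = 177200/31400 = 5.64331, so n = ln 5.64331 / ln 1.07 = 25.5765 years

25.58 years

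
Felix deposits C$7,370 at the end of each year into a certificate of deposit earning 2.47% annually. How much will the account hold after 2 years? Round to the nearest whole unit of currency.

C$14,922

FV = 7370 × [(1+0.0247)^2 − 1] / 0.0247 = 7370 × 2.024700 = 14,922.0390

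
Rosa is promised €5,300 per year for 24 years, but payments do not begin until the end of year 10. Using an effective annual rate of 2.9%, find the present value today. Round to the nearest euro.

Value one period before first payment (t=9): 5300 × [1 − (1+0.029)^(−24)] / 0.029 = 5300 × 17.119429 = 90,732.9741
Discount back 9 years: 90,732.9741 × (1+0.029)^(−9) = 90,732.9741 × 0.773146 = 70,149.8544

€70,150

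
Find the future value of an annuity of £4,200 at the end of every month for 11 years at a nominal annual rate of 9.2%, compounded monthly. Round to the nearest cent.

£953,491.30

Periodic rate i = 0.092/12 = 0.00766667; n = 11 × 12 = 132 periods.
FV = PMT · [(1+i)^n − 1] / i = 4200 · 227.021738 = 953,491.2977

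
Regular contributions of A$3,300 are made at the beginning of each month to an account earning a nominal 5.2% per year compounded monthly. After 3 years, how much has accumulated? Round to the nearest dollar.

A$128,824

With 12 periods per year: i = 0.00433333, n = 36.
FV = 3300 × [(1+0.00433333)^36 − 1] / 0.00433333 × (1+i) = 3300 × 39.037435 = 128,823.5347
(Beginning-of-period payments → annuity-due factor ×(1+i).)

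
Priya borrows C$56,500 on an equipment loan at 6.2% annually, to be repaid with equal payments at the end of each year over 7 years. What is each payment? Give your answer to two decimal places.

C$10,193.19

Annuity-PV factor = 5.542915; PMT = 56500 / 5.542915 = 10,193.1923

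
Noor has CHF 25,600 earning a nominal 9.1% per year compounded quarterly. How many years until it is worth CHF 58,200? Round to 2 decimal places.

Periodic rate i = 0.091/4 = 0.02275.
n = ln(58200/25600) / ln(1+0.02275) = ln(2.27344) / 0.022495 = 36.5099 quarters
= 36.5099/4 years

9.13 years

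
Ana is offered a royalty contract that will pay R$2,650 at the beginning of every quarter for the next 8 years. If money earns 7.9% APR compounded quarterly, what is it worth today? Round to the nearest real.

With 4 periods per year: i = 0.01975, n = 32.
PV = PMT · [1 − (1+i)^(−n)] / i × (1+i) = 2650 · 24.019010 = 63,650.3771
(Beginning-of-period payments → annuity-due factor ×(1+i).)

R$63,650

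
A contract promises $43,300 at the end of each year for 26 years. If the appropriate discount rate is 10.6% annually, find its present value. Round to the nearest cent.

Annuity factor a(26|0.106) = 8.746798; PV = 43300 × 8.746798 = 378,736.3351

$378,736.34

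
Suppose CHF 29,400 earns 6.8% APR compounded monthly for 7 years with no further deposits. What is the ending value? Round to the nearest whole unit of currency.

i = 0.068/12 = 0.00566667 per month; n = 7·12 = 84.
FV = PV·(1+i)^n = 29,400 × 1.607462 = 47,259.3766

CHF 47,259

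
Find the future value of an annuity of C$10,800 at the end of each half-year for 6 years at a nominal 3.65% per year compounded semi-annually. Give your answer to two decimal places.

With 2 periods per year: i = 0.01825, n = 12.
Accumulation factor s(12|0.01825) = 13.280872; FV = 10800 × 13.280872 = 143,433.4210

C$143,433.42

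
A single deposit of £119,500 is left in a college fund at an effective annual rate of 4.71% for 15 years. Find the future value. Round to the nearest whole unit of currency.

FV = PV·(1+i)^n = 119,500 × 1.994447 = 238,336.3583

£238,336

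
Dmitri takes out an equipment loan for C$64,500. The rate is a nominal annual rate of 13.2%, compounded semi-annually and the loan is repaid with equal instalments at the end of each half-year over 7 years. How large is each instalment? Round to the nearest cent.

C$7,199.33

i = 0.132/2 = 0.066 per half-year; n = 7·2 = 14.
Annuity-PV factor = 8.959169; PMT = 64500 / 8.959169 = 7,199.3281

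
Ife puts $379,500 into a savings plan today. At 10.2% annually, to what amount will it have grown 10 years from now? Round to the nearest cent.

FV = PV·(1+i)^n = 379,500 × 2.641289 = 1,002,369.2274

$1,002,369.23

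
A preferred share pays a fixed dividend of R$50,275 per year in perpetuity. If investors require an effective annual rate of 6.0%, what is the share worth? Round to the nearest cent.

R$837,916.67

PV = C/r = 50275/0.06 = 837,916.6667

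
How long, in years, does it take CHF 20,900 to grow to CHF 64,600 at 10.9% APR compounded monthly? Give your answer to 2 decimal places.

10.40 years

Periodic rate i = 0.109/12 = 0.00908333.
n = ln(64600/20900) / ln(1+0.00908333) = ln(3.09091) / 0.009042 = 124.7981 months
= 124.7981/12 years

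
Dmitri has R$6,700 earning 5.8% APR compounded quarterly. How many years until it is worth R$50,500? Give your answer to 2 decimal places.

35.08 years

Periodic rate i = 0.058/4 = 0.0145.
(1+i)^n = 50500/6700 = 7.53731, so n = ln 7.53731 / ln 1.0145 = 140.3086 quarters
= 140.3086/4 years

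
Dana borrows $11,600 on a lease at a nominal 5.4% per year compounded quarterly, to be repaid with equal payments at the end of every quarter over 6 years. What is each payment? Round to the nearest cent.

$569.08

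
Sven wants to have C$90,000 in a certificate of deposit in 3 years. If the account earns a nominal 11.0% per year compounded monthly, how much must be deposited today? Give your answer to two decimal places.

i = 0.11/12 = 0.00916667 per month; n = 3·12 = 36.
PV = FV·(1+i)^(−n) = 90,000 × 0.720005 = 64,800.4787

C$64,800.48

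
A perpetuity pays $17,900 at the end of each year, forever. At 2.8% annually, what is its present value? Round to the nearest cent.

$639,285.71

PV = C/r = 17900/0.028 = 639,285.7143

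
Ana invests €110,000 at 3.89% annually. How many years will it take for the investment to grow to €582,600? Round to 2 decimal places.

43.68 years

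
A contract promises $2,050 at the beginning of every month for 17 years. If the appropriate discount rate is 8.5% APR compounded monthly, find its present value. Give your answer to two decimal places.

With 12 periods per year: i = 0.00708333, n = 204.
PV = 2050 × [1 − (1+0.00708333)^(−204)] / 0.00708333 × (1+i) = 2050 × 108.487763 = 222,399.9134
Payments are at the start of each period, so multiply by (1+i).

$222,399.91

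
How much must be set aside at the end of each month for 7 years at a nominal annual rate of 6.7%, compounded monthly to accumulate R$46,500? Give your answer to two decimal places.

R$435.38

i = 0.067/12 = 0.00558333 per month; n = 7·12 = 84.
PMT = 46500 / ( [(1+0.00558333)^84 − 1] / 0.00558333 ) = 46500 / 106.802033 = 435.3850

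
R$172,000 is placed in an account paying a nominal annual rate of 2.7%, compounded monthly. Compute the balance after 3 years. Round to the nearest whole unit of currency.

R$186,495

i = 0.027/12 = 0.00225 per month; n = 3·12 = 36.
FV = 172,000 × (1 + 0.00225)^36 = 186,494.8245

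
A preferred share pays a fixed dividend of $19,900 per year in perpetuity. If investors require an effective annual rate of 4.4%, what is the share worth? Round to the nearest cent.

PV = PMT / i = 19900 / 0.044 = 452,272.7273

$452,272.73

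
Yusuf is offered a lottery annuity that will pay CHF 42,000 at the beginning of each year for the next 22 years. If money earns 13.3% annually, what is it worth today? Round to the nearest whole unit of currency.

CHF 334,851

Annuity factor a(22|0.133) × (1+i) = 7.972637; PV = 42000 × 7.972637 = 334,850.7346
(annuity-due: payments at period start, so ×(1+i).)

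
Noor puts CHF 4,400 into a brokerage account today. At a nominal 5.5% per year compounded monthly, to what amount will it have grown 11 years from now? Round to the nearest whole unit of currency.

i = 0.055/12 = 0.00458333 per month; n = 11·12 = 132.
FV = 4,400 × (1 + 0.00458333)^132 = 8,046.3800

CHF 8,046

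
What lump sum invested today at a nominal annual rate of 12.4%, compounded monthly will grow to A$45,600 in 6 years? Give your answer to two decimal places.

i = 0.124/12 = 0.0103333 per month; n = 6·12 = 72.
PV = FV·(1+i)^(−n) = 45,600 × 0.477027 = 21,752.4292

A$21,752.43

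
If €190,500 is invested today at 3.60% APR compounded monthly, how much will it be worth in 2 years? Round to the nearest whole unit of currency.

€204,700

Periodic rate i = 0.036/12 = 0.003; n = 2 × 12 = 24 periods.
190,500 × (1+0.003)^24 = 190,500 × 1.074540 = 204,699.7784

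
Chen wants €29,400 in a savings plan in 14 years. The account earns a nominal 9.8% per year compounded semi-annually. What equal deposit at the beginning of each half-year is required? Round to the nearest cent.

€487.52

i = 0.098/2 = 0.049 per half-year; n = 14·2 = 28.
PMT = 29400 / ( [(1+0.049)^28 − 1] / 0.049 × (1+i) ) = 29400 / 60.305198 = 487.5202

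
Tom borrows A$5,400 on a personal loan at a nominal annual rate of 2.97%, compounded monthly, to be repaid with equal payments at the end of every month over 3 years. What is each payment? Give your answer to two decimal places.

A$156.97

With 12 periods per year: i = 0.002475, n = 36.
Annuity-PV factor = 34.402103; PMT = 5400 / 34.402103 = 156.9671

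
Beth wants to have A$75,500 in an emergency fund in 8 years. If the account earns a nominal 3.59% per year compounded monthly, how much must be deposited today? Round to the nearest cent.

A$56,676.60

i = 0.0359/12 = 0.00299167 per month; n = 8·12 = 96.
Discount factor = (1+0.00299167)^(−96) = 0.750683; PV = 75,500 × 0.750683 = 56,676.5987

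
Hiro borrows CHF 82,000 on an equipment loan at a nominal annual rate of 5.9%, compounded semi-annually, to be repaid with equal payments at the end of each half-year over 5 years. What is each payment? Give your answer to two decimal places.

CHF 9,588.39

With 2 periods per year: i = 0.0295, n = 10.
PMT = 82000 / ( [1 − (1+0.0295)^(−10)] / 0.0295 ) = 82000 / 8.552011 = 9,588.3884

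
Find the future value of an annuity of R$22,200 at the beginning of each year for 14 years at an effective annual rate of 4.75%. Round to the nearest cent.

R$447,928.48

FV = 22200 × [(1+0.0475)^14 − 1] / 0.0475 × (1+i) = 22200 × 20.176958 = 447,928.4769
(Beginning-of-period payments → annuity-due factor ×(1+i).)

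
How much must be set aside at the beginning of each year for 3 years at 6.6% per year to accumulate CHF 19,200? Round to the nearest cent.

CHF 5,624.38

PMT = 19200 / ( [(1+0.066)^3 − 1] / 0.066 × (1+i) ) = 19200 / 3.413711 = 5,624.3769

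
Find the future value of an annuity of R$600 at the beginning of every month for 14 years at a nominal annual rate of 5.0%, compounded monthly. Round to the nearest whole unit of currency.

i = 0.05/12 = 0.00416667 per month; n = 14·12 = 168.
Accumulation factor s(168|0.00416667) × (1+i) = 243.609125; FV = 600 × 243.609125 = 146,165.4751
(annuity-due: payments at period start, so ×(1+i).)

R$146,165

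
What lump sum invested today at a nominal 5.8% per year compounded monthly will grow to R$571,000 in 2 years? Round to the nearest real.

R$508,603

With 12 periods per year: i = 0.00483333, n = 24.
PV = 571,000 / (1 + 0.00483333)^24 = 571,000 / 1.122682 = 508,603.4534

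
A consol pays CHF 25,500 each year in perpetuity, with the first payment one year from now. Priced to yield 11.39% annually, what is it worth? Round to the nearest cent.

CHF 223,880.60

PV = PMT / i = 25500 / 0.1139 = 223,880.5970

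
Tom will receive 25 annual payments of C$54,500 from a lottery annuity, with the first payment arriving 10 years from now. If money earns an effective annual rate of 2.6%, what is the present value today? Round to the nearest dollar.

PV at t=9 (ordinary 25-year annuity): 54500 × a(25|0.026) = 54500 × 18.215380 = 992,738.2075
Discount back 9 years: 992,738.2075 × (1+0.026)^(−9) = 992,738.2075 × 0.793732 = 787,967.8350

C$787,968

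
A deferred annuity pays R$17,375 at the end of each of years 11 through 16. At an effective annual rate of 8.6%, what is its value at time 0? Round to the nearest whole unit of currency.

R$34,568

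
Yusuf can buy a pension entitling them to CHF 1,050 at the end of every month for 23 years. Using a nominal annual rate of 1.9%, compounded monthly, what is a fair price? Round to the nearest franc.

CHF 234,629

With 12 periods per year: i = 0.00158333, n = 276.
Annuity factor a(276|0.00158333) = 223.455970; PV = 1050 × 223.455970 = 234,628.7689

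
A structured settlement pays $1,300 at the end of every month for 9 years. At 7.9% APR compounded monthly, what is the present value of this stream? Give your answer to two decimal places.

With 12 periods per year: i = 0.00658333, n = 108.
Annuity factor a(108|0.00658333) = 77.119201; PV = 1300 × 77.119201 = 100,254.9610

$100,254.96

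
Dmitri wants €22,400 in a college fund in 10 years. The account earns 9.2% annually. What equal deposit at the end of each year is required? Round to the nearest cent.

€1,460.36

PMT = 22400 / ( [(1+0.092)^10 − 1] / 0.092 ) = 22400 / 15.338717 = 1,460.3568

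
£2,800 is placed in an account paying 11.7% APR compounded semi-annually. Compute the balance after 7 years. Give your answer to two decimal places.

i = 0.117/2 = 0.0585 per half-year; n = 7·2 = 14.
FV = 2,800 × (1 + 0.0585)^14 = 6,206.2620

£6,206.26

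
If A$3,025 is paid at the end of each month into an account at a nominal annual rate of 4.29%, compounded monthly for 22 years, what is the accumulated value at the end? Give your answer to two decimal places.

A$1,324,574.78

i = 0.0429/12 = 0.003575 per month; n = 22·12 = 264.
Accumulation factor s(264|0.003575) = 437.875960; FV = 3025 × 437.875960 = 1,324,574.7784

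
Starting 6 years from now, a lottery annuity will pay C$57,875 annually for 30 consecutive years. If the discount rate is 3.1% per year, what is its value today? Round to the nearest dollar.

Value one period before first payment (t=5): 57875 × [1 − (1+0.031)^(−30)] / 0.031 = 57875 × 19.349488 = 1,119,851.6279
PV₀ = 1,119,851.6279 / (1+0.031)^5 = 1,119,851.6279 / 1.164913 = 961,318.1881

C$961,318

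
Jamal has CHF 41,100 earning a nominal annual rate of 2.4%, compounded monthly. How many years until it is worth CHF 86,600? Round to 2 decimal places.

Periodic rate i = 0.024/12 = 0.002.
n = ln(86600/41100) / ln(1+0.002) = ln(2.10706) / 0.001998 = 373.0184 months
= 373.0184/12 years

31.08 years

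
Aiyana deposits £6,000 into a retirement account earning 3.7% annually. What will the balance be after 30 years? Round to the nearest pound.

FV = 6,000 × (1 + 0.037)^30 = 17,844.8927

£17,845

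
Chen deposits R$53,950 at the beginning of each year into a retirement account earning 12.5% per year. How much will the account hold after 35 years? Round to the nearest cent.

R$29,476,549.65

FV = PMT · [(1+i)^n − 1] / i × (1+i) = 53950 · 546.367927 = 29,476,549.6519
Payments are at the start of each period, so multiply by (1+i).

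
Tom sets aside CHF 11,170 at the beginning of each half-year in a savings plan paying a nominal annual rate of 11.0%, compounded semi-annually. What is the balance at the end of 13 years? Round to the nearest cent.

CHF 647,738.35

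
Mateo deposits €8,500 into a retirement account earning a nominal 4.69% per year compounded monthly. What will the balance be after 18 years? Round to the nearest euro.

With 12 periods per year: i = 0.00390833, n = 216.
8,500 × (1+0.00390833)^216 = 8,500 × 2.322292 = 19,739.4810

€19,739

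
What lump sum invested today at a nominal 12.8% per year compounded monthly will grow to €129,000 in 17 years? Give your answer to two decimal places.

With 12 periods per year: i = 0.0106667, n = 204.
PV = 129,000 / (1 + 0.0106667)^204 = 129,000 / 8.710041 = 14,810.4923

€14,810.49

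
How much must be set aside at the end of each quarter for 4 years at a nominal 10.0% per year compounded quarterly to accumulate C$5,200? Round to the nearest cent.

C$268.31

With 4 periods per year: i = 0.025, n = 16.
PMT = 5200 / ( [(1+0.025)^16 − 1] / 0.025 ) = 5200 / 19.380225 = 268.3147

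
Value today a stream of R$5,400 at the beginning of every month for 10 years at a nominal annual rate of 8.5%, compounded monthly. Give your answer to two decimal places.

R$438,619.17

i = 0.085/12 = 0.00708333 per month; n = 10·12 = 120.
PV = PMT · [1 − (1+i)^(−n)] / i × (1+i) = 5400 · 81.225772 = 438,619.1704
(Beginning-of-period payments → annuity-due factor ×(1+i).)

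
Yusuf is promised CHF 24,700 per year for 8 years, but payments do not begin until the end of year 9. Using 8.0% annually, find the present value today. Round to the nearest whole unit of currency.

CHF 76,687

Value one period before first payment (t=8): 24700 × [1 − (1+0.08)^(−8)] / 0.08 = 24700 × 5.746639 = 141,941.9819
PV₀ = 141,941.9819 / (1+0.08)^8 = 141,941.9819 / 1.850930 = 76,686.8362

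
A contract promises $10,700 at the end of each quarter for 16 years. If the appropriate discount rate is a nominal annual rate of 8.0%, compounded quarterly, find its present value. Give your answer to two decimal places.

i = 0.08/4 = 0.02 per quarter; n = 16·4 = 64.
PV = 10700 × [1 − (1+0.02)^(−64)] / 0.02 = 10700 × 35.921415 = 384,359.1390

$384,359.14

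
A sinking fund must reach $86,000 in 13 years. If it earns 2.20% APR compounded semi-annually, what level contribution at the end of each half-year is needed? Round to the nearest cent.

$2,875.24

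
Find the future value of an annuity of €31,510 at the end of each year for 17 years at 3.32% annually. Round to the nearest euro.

€704,559

FV = 31510 × [(1+0.0332)^17 − 1] / 0.0332 = 31510 × 22.359862 = 704,559.2566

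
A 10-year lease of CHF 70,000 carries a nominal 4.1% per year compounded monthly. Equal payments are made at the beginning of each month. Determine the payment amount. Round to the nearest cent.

CHF 709.62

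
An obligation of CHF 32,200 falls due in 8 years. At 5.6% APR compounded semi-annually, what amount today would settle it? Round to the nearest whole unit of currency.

CHF 20,700

Periodic rate i = 0.056/2 = 0.028; n = 8 × 2 = 16 periods.
PV = FV·(1+i)^(−n) = 32,200 × 0.642851 = 20,699.7947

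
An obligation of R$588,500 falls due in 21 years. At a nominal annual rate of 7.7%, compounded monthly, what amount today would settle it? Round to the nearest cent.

With 12 periods per year: i = 0.00641667, n = 252.
PV = 588,500 / (1 + 0.00641667)^252 = 588,500 / 5.011996 = 117,418.2933

R$117,418.29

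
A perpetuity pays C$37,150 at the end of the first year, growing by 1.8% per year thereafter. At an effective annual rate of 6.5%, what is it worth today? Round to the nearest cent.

C$790,425.53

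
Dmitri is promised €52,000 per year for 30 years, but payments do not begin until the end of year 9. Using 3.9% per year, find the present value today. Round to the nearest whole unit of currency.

€670,216

Value one period before first payment (t=8): 52000 × [1 − (1+0.039)^(−30)] / 0.039 = 52000 × 17.503939 = 910,204.8027
PV₀ = 910,204.8027 / (1+0.039)^8 = 910,204.8027 / 1.358077 = 670,215.9240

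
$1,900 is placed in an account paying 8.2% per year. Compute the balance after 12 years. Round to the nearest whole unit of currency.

FV = PV·(1+i)^n = 1,900 × 2.574703 = 4,891.9356

$4,892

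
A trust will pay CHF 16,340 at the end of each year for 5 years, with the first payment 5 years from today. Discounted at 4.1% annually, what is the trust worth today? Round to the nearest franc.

Value one period before first payment (t=4): 16340 × [1 − (1+0.041)^(−5)] / 0.041 = 16340 × 4.439344 = 72,538.8764
PV₀ = 72,538.8764 / (1+0.041)^4 = 72,538.8764 / 1.174365 = 61,768.6211

CHF 61,769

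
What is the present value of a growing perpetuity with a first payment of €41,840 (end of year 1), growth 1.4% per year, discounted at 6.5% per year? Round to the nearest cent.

€820,392.16

PV = D₁/(r − g) = 41840/(0.065 − 0.014) = 820,392.1569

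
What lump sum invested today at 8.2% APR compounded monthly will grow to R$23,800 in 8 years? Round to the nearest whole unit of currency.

R$12,378

With 12 periods per year: i = 0.00683333, n = 96.
PV = FV·(1+i)^(−n) = 23,800 × 0.520082 = 12,377.9511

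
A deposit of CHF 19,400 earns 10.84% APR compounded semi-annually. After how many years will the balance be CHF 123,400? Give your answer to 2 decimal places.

Periodic rate i = 0.1084/2 = 0.0542.
n = ln(123400/19400) / ln(1+0.0542) = ln(6.36082) / 0.052782 = 35.0527 half-years
= 35.0527/2 years

17.53 years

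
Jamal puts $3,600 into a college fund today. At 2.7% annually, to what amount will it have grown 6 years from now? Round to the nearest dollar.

$4,224

FV = PV·(1+i)^n = 3,600 × 1.173337 = 4,224.0122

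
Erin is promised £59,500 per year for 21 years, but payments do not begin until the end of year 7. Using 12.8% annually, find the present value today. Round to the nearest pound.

£207,672

PV at t=6 (ordinary 21-year annuity): 59500 × a(21|0.128) = 59500 × 7.189771 = 427,791.3876
PV₀ = 427,791.3876 / (1+0.128)^6 = 427,791.3876 / 2.059940 = 207,671.7579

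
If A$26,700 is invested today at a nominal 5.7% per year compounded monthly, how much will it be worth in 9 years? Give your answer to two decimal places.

With 12 periods per year: i = 0.00475, n = 108.
FV = 26,700 × (1 + 0.00475)^108 = 44,542.7336

A$44,542.73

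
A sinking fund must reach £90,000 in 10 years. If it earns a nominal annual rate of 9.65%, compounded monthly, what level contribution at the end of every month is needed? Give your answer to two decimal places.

Periodic rate i = 0.0965/12 = 0.00804167; n = 10 × 12 = 120 periods.
FV-annuity factor = 200.788850; PMT = 90000 / 200.788850 = 448.2321

£448.23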